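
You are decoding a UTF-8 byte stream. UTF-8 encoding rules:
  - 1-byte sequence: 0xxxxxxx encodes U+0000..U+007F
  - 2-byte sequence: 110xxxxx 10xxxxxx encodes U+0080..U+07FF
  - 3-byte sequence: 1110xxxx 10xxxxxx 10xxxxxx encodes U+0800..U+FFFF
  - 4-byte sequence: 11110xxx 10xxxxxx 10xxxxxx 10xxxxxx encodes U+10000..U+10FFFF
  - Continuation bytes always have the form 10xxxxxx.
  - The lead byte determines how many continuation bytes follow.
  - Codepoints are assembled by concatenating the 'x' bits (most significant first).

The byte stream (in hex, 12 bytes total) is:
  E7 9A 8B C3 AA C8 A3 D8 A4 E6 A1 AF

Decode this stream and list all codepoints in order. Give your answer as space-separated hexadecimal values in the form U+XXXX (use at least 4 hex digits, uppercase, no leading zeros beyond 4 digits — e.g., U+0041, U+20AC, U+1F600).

Answer: U+768B U+00EA U+0223 U+0624 U+686F

Derivation:
Byte[0]=E7: 3-byte lead, need 2 cont bytes. acc=0x7
Byte[1]=9A: continuation. acc=(acc<<6)|0x1A=0x1DA
Byte[2]=8B: continuation. acc=(acc<<6)|0x0B=0x768B
Completed: cp=U+768B (starts at byte 0)
Byte[3]=C3: 2-byte lead, need 1 cont bytes. acc=0x3
Byte[4]=AA: continuation. acc=(acc<<6)|0x2A=0xEA
Completed: cp=U+00EA (starts at byte 3)
Byte[5]=C8: 2-byte lead, need 1 cont bytes. acc=0x8
Byte[6]=A3: continuation. acc=(acc<<6)|0x23=0x223
Completed: cp=U+0223 (starts at byte 5)
Byte[7]=D8: 2-byte lead, need 1 cont bytes. acc=0x18
Byte[8]=A4: continuation. acc=(acc<<6)|0x24=0x624
Completed: cp=U+0624 (starts at byte 7)
Byte[9]=E6: 3-byte lead, need 2 cont bytes. acc=0x6
Byte[10]=A1: continuation. acc=(acc<<6)|0x21=0x1A1
Byte[11]=AF: continuation. acc=(acc<<6)|0x2F=0x686F
Completed: cp=U+686F (starts at byte 9)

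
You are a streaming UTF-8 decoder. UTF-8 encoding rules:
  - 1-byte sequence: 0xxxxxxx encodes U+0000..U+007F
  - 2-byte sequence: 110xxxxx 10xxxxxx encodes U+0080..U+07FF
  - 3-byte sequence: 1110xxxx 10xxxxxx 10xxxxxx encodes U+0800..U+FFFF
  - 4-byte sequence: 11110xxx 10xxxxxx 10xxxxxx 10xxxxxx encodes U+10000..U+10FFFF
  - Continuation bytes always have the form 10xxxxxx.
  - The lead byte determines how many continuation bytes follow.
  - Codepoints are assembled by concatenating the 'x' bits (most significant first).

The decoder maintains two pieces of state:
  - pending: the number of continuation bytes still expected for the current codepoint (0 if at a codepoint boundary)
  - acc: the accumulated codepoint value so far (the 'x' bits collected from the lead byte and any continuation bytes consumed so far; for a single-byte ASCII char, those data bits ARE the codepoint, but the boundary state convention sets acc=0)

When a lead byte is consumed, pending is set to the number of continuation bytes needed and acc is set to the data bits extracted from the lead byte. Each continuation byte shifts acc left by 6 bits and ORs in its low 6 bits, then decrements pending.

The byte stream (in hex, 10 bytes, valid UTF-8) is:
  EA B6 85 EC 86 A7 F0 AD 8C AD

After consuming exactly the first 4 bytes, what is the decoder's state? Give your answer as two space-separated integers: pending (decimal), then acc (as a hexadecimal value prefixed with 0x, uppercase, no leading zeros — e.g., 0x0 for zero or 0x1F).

Answer: 2 0xC

Derivation:
Byte[0]=EA: 3-byte lead. pending=2, acc=0xA
Byte[1]=B6: continuation. acc=(acc<<6)|0x36=0x2B6, pending=1
Byte[2]=85: continuation. acc=(acc<<6)|0x05=0xAD85, pending=0
Byte[3]=EC: 3-byte lead. pending=2, acc=0xC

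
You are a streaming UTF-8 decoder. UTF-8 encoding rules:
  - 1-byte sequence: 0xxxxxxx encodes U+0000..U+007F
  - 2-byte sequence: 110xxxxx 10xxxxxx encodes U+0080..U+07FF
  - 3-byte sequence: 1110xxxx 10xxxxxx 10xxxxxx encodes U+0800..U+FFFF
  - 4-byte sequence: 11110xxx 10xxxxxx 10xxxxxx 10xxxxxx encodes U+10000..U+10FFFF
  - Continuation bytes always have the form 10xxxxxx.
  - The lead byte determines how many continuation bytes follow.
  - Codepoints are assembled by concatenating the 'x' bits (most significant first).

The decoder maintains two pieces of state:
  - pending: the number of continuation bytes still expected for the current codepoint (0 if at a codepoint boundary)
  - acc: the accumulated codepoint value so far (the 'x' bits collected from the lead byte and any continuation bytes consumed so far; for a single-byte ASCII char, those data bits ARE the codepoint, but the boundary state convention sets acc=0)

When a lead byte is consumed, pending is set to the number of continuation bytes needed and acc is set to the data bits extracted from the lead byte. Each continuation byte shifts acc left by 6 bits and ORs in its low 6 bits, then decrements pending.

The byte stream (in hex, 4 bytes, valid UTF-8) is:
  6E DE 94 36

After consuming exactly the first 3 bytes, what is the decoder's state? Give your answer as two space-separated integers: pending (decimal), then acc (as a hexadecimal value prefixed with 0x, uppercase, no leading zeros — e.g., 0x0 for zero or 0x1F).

Byte[0]=6E: 1-byte. pending=0, acc=0x0
Byte[1]=DE: 2-byte lead. pending=1, acc=0x1E
Byte[2]=94: continuation. acc=(acc<<6)|0x14=0x794, pending=0

Answer: 0 0x794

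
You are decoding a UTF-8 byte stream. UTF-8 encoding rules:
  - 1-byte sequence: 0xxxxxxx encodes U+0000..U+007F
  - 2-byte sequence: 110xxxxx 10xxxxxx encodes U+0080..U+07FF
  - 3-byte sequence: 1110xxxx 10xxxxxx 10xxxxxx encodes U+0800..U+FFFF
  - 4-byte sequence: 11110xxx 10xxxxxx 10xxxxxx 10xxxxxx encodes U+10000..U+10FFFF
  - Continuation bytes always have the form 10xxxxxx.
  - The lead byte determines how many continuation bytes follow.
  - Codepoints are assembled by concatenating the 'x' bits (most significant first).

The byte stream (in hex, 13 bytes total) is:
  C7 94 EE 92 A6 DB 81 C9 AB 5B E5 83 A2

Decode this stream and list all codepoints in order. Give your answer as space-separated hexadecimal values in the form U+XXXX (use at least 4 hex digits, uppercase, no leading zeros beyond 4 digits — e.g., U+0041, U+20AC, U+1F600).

Byte[0]=C7: 2-byte lead, need 1 cont bytes. acc=0x7
Byte[1]=94: continuation. acc=(acc<<6)|0x14=0x1D4
Completed: cp=U+01D4 (starts at byte 0)
Byte[2]=EE: 3-byte lead, need 2 cont bytes. acc=0xE
Byte[3]=92: continuation. acc=(acc<<6)|0x12=0x392
Byte[4]=A6: continuation. acc=(acc<<6)|0x26=0xE4A6
Completed: cp=U+E4A6 (starts at byte 2)
Byte[5]=DB: 2-byte lead, need 1 cont bytes. acc=0x1B
Byte[6]=81: continuation. acc=(acc<<6)|0x01=0x6C1
Completed: cp=U+06C1 (starts at byte 5)
Byte[7]=C9: 2-byte lead, need 1 cont bytes. acc=0x9
Byte[8]=AB: continuation. acc=(acc<<6)|0x2B=0x26B
Completed: cp=U+026B (starts at byte 7)
Byte[9]=5B: 1-byte ASCII. cp=U+005B
Byte[10]=E5: 3-byte lead, need 2 cont bytes. acc=0x5
Byte[11]=83: continuation. acc=(acc<<6)|0x03=0x143
Byte[12]=A2: continuation. acc=(acc<<6)|0x22=0x50E2
Completed: cp=U+50E2 (starts at byte 10)

Answer: U+01D4 U+E4A6 U+06C1 U+026B U+005B U+50E2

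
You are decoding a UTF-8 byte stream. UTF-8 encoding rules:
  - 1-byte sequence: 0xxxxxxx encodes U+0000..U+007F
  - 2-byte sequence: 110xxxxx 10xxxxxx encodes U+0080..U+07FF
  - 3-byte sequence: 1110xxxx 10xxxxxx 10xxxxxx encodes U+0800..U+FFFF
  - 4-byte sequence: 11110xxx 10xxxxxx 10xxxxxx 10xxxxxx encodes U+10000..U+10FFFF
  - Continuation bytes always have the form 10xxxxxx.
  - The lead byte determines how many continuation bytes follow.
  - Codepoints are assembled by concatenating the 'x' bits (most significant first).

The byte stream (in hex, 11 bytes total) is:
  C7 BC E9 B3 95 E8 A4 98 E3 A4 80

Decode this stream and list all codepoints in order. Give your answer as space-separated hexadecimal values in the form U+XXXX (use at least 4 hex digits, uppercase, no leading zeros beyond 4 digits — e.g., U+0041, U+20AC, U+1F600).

Answer: U+01FC U+9CD5 U+8918 U+3900

Derivation:
Byte[0]=C7: 2-byte lead, need 1 cont bytes. acc=0x7
Byte[1]=BC: continuation. acc=(acc<<6)|0x3C=0x1FC
Completed: cp=U+01FC (starts at byte 0)
Byte[2]=E9: 3-byte lead, need 2 cont bytes. acc=0x9
Byte[3]=B3: continuation. acc=(acc<<6)|0x33=0x273
Byte[4]=95: continuation. acc=(acc<<6)|0x15=0x9CD5
Completed: cp=U+9CD5 (starts at byte 2)
Byte[5]=E8: 3-byte lead, need 2 cont bytes. acc=0x8
Byte[6]=A4: continuation. acc=(acc<<6)|0x24=0x224
Byte[7]=98: continuation. acc=(acc<<6)|0x18=0x8918
Completed: cp=U+8918 (starts at byte 5)
Byte[8]=E3: 3-byte lead, need 2 cont bytes. acc=0x3
Byte[9]=A4: continuation. acc=(acc<<6)|0x24=0xE4
Byte[10]=80: continuation. acc=(acc<<6)|0x00=0x3900
Completed: cp=U+3900 (starts at byte 8)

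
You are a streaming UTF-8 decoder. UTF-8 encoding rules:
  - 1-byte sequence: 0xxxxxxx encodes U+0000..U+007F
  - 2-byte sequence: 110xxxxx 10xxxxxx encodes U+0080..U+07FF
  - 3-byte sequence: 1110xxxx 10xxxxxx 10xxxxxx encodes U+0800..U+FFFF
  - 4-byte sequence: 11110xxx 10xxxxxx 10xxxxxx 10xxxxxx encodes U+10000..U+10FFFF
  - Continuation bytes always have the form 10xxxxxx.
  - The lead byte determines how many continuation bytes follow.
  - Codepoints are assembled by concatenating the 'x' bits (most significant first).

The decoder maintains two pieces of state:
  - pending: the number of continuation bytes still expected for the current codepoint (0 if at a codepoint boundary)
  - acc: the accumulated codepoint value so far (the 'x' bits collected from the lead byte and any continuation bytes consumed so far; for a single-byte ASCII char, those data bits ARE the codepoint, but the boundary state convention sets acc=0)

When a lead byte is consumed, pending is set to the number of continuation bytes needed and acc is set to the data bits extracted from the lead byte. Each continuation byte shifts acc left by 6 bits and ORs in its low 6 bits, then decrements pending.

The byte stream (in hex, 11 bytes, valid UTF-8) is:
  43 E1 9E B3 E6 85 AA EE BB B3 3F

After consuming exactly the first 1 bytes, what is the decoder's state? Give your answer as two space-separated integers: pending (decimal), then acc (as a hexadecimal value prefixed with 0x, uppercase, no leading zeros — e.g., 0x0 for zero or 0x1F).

Answer: 0 0x0

Derivation:
Byte[0]=43: 1-byte. pending=0, acc=0x0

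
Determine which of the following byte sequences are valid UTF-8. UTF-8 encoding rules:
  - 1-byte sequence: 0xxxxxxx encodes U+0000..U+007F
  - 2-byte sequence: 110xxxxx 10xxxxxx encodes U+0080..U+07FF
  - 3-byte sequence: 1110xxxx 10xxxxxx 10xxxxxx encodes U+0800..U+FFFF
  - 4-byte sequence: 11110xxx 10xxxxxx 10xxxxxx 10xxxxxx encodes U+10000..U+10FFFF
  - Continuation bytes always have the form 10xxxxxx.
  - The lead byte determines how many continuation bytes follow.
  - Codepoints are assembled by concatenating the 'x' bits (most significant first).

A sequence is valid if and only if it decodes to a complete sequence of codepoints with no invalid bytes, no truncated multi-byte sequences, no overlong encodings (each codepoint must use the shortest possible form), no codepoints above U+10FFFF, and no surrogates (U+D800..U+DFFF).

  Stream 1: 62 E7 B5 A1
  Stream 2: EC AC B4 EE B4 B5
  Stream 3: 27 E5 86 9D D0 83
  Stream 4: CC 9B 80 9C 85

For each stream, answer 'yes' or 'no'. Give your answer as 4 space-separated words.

Answer: yes yes yes no

Derivation:
Stream 1: decodes cleanly. VALID
Stream 2: decodes cleanly. VALID
Stream 3: decodes cleanly. VALID
Stream 4: error at byte offset 2. INVALID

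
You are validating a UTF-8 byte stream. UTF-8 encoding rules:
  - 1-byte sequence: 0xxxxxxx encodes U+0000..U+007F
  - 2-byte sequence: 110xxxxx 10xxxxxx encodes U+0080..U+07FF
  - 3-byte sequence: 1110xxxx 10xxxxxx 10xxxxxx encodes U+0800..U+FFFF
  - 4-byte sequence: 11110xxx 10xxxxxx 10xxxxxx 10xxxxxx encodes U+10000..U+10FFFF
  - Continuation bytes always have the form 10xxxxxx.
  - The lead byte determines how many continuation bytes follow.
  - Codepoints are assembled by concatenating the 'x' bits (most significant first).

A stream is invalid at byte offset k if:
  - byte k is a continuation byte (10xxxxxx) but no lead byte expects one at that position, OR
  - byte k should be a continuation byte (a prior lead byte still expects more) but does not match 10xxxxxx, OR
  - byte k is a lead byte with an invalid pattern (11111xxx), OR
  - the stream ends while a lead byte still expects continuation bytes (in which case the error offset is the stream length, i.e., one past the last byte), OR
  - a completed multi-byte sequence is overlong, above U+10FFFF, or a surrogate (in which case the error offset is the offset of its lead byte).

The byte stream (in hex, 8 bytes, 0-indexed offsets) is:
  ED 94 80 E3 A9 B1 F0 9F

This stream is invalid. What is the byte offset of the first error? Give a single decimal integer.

Answer: 8

Derivation:
Byte[0]=ED: 3-byte lead, need 2 cont bytes. acc=0xD
Byte[1]=94: continuation. acc=(acc<<6)|0x14=0x354
Byte[2]=80: continuation. acc=(acc<<6)|0x00=0xD500
Completed: cp=U+D500 (starts at byte 0)
Byte[3]=E3: 3-byte lead, need 2 cont bytes. acc=0x3
Byte[4]=A9: continuation. acc=(acc<<6)|0x29=0xE9
Byte[5]=B1: continuation. acc=(acc<<6)|0x31=0x3A71
Completed: cp=U+3A71 (starts at byte 3)
Byte[6]=F0: 4-byte lead, need 3 cont bytes. acc=0x0
Byte[7]=9F: continuation. acc=(acc<<6)|0x1F=0x1F
Byte[8]: stream ended, expected continuation. INVALID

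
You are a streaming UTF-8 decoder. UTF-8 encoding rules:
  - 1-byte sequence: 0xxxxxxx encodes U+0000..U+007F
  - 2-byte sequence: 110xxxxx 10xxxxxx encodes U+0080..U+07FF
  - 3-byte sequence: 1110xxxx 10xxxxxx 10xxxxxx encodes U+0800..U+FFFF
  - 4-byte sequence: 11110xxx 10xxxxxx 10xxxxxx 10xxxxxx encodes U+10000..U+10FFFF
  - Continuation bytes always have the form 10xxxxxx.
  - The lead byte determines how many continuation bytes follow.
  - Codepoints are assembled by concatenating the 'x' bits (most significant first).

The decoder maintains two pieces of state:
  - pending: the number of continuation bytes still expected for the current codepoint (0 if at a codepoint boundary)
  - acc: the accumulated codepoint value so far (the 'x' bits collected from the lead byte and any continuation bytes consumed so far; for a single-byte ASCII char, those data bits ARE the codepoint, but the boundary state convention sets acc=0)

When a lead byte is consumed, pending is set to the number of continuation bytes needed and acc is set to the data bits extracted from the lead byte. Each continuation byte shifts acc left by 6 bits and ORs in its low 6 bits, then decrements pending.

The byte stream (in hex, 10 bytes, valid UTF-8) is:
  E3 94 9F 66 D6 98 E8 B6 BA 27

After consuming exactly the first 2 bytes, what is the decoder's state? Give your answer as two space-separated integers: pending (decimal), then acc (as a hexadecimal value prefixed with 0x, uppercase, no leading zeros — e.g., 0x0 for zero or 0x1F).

Byte[0]=E3: 3-byte lead. pending=2, acc=0x3
Byte[1]=94: continuation. acc=(acc<<6)|0x14=0xD4, pending=1

Answer: 1 0xD4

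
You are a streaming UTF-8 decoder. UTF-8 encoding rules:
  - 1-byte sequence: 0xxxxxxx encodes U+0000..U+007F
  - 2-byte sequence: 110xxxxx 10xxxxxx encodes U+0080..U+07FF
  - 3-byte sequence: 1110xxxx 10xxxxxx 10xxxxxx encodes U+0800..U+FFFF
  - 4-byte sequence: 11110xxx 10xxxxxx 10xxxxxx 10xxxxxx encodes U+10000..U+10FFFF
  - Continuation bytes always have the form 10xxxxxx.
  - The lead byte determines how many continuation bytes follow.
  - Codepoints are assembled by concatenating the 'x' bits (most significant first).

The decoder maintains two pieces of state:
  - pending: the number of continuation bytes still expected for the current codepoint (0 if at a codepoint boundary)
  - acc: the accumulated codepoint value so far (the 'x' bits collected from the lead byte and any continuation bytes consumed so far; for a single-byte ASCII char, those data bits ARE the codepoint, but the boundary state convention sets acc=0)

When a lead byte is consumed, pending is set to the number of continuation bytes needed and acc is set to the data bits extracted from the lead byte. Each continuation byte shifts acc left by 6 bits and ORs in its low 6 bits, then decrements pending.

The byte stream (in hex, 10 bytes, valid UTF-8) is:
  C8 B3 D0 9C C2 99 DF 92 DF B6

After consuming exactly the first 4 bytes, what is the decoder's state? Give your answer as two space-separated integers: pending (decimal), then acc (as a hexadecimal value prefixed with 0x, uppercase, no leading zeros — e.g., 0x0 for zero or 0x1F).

Byte[0]=C8: 2-byte lead. pending=1, acc=0x8
Byte[1]=B3: continuation. acc=(acc<<6)|0x33=0x233, pending=0
Byte[2]=D0: 2-byte lead. pending=1, acc=0x10
Byte[3]=9C: continuation. acc=(acc<<6)|0x1C=0x41C, pending=0

Answer: 0 0x41C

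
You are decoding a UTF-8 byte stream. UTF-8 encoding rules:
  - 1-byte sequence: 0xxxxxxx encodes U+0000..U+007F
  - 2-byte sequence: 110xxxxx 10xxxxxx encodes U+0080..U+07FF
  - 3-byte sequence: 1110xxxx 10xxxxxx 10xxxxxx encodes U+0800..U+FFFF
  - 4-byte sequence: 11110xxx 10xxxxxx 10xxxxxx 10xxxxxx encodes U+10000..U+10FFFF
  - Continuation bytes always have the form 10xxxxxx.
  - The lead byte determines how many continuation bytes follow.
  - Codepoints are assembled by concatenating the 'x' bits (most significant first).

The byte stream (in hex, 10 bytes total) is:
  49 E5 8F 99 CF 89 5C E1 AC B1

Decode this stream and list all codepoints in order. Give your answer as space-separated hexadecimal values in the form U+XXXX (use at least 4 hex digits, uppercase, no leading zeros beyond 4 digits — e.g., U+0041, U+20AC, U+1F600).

Answer: U+0049 U+53D9 U+03C9 U+005C U+1B31

Derivation:
Byte[0]=49: 1-byte ASCII. cp=U+0049
Byte[1]=E5: 3-byte lead, need 2 cont bytes. acc=0x5
Byte[2]=8F: continuation. acc=(acc<<6)|0x0F=0x14F
Byte[3]=99: continuation. acc=(acc<<6)|0x19=0x53D9
Completed: cp=U+53D9 (starts at byte 1)
Byte[4]=CF: 2-byte lead, need 1 cont bytes. acc=0xF
Byte[5]=89: continuation. acc=(acc<<6)|0x09=0x3C9
Completed: cp=U+03C9 (starts at byte 4)
Byte[6]=5C: 1-byte ASCII. cp=U+005C
Byte[7]=E1: 3-byte lead, need 2 cont bytes. acc=0x1
Byte[8]=AC: continuation. acc=(acc<<6)|0x2C=0x6C
Byte[9]=B1: continuation. acc=(acc<<6)|0x31=0x1B31
Completed: cp=U+1B31 (starts at byte 7)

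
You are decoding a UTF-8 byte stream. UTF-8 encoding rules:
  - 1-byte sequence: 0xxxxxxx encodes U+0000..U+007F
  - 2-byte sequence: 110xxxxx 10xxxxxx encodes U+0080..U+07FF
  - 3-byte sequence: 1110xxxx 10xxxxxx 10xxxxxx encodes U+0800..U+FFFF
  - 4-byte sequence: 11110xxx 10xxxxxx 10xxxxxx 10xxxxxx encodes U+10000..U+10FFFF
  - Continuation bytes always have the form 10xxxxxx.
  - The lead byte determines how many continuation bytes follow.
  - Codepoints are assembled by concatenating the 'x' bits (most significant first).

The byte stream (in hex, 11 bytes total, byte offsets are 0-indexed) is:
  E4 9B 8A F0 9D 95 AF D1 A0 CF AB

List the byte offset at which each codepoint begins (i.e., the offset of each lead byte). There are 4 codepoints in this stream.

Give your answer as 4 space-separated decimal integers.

Answer: 0 3 7 9

Derivation:
Byte[0]=E4: 3-byte lead, need 2 cont bytes. acc=0x4
Byte[1]=9B: continuation. acc=(acc<<6)|0x1B=0x11B
Byte[2]=8A: continuation. acc=(acc<<6)|0x0A=0x46CA
Completed: cp=U+46CA (starts at byte 0)
Byte[3]=F0: 4-byte lead, need 3 cont bytes. acc=0x0
Byte[4]=9D: continuation. acc=(acc<<6)|0x1D=0x1D
Byte[5]=95: continuation. acc=(acc<<6)|0x15=0x755
Byte[6]=AF: continuation. acc=(acc<<6)|0x2F=0x1D56F
Completed: cp=U+1D56F (starts at byte 3)
Byte[7]=D1: 2-byte lead, need 1 cont bytes. acc=0x11
Byte[8]=A0: continuation. acc=(acc<<6)|0x20=0x460
Completed: cp=U+0460 (starts at byte 7)
Byte[9]=CF: 2-byte lead, need 1 cont bytes. acc=0xF
Byte[10]=AB: continuation. acc=(acc<<6)|0x2B=0x3EB
Completed: cp=U+03EB (starts at byte 9)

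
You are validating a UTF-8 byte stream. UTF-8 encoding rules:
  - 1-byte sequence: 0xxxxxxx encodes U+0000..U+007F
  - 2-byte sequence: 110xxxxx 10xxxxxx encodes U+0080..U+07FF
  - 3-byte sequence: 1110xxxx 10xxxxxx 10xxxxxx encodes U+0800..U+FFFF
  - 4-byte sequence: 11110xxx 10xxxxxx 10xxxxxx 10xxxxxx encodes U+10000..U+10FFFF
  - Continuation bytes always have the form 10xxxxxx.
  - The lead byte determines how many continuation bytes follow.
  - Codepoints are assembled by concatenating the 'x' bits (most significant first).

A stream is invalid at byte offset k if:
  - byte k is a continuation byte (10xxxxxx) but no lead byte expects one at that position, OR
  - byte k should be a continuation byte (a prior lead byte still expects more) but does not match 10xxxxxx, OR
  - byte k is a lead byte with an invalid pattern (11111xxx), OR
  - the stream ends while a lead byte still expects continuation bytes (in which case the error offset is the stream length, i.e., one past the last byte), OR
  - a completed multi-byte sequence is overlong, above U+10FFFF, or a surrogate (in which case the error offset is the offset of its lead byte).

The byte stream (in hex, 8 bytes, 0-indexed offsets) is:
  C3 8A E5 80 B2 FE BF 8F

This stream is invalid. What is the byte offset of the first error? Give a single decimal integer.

Answer: 5

Derivation:
Byte[0]=C3: 2-byte lead, need 1 cont bytes. acc=0x3
Byte[1]=8A: continuation. acc=(acc<<6)|0x0A=0xCA
Completed: cp=U+00CA (starts at byte 0)
Byte[2]=E5: 3-byte lead, need 2 cont bytes. acc=0x5
Byte[3]=80: continuation. acc=(acc<<6)|0x00=0x140
Byte[4]=B2: continuation. acc=(acc<<6)|0x32=0x5032
Completed: cp=U+5032 (starts at byte 2)
Byte[5]=FE: INVALID lead byte (not 0xxx/110x/1110/11110)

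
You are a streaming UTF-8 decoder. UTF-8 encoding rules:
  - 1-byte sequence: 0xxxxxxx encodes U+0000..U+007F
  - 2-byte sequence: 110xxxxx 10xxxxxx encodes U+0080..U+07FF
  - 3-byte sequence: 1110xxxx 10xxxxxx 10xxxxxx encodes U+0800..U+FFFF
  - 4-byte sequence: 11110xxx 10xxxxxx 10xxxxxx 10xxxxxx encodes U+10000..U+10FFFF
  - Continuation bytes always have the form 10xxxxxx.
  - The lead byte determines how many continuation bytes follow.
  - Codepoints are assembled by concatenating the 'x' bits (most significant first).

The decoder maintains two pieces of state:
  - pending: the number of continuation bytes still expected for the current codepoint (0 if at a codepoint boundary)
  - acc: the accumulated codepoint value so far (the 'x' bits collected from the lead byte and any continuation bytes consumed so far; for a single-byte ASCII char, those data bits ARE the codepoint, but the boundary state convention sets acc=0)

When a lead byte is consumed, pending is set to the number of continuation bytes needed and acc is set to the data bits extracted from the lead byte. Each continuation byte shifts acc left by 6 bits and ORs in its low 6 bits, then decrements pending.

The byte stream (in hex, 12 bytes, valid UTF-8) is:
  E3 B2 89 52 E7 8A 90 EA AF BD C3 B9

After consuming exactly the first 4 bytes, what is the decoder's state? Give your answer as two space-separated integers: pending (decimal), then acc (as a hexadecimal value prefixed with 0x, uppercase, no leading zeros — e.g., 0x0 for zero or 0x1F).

Answer: 0 0x0

Derivation:
Byte[0]=E3: 3-byte lead. pending=2, acc=0x3
Byte[1]=B2: continuation. acc=(acc<<6)|0x32=0xF2, pending=1
Byte[2]=89: continuation. acc=(acc<<6)|0x09=0x3C89, pending=0
Byte[3]=52: 1-byte. pending=0, acc=0x0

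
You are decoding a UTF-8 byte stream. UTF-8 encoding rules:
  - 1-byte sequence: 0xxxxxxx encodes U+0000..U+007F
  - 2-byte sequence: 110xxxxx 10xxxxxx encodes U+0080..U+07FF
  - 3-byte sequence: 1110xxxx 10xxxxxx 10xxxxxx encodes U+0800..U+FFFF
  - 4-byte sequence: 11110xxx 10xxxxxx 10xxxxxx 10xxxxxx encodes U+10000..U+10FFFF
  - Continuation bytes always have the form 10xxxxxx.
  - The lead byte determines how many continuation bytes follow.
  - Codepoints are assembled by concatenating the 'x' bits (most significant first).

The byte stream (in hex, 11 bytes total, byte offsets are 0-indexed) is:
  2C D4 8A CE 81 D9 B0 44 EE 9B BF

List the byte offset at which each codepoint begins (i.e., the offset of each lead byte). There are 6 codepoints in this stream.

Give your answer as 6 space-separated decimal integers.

Byte[0]=2C: 1-byte ASCII. cp=U+002C
Byte[1]=D4: 2-byte lead, need 1 cont bytes. acc=0x14
Byte[2]=8A: continuation. acc=(acc<<6)|0x0A=0x50A
Completed: cp=U+050A (starts at byte 1)
Byte[3]=CE: 2-byte lead, need 1 cont bytes. acc=0xE
Byte[4]=81: continuation. acc=(acc<<6)|0x01=0x381
Completed: cp=U+0381 (starts at byte 3)
Byte[5]=D9: 2-byte lead, need 1 cont bytes. acc=0x19
Byte[6]=B0: continuation. acc=(acc<<6)|0x30=0x670
Completed: cp=U+0670 (starts at byte 5)
Byte[7]=44: 1-byte ASCII. cp=U+0044
Byte[8]=EE: 3-byte lead, need 2 cont bytes. acc=0xE
Byte[9]=9B: continuation. acc=(acc<<6)|0x1B=0x39B
Byte[10]=BF: continuation. acc=(acc<<6)|0x3F=0xE6FF
Completed: cp=U+E6FF (starts at byte 8)

Answer: 0 1 3 5 7 8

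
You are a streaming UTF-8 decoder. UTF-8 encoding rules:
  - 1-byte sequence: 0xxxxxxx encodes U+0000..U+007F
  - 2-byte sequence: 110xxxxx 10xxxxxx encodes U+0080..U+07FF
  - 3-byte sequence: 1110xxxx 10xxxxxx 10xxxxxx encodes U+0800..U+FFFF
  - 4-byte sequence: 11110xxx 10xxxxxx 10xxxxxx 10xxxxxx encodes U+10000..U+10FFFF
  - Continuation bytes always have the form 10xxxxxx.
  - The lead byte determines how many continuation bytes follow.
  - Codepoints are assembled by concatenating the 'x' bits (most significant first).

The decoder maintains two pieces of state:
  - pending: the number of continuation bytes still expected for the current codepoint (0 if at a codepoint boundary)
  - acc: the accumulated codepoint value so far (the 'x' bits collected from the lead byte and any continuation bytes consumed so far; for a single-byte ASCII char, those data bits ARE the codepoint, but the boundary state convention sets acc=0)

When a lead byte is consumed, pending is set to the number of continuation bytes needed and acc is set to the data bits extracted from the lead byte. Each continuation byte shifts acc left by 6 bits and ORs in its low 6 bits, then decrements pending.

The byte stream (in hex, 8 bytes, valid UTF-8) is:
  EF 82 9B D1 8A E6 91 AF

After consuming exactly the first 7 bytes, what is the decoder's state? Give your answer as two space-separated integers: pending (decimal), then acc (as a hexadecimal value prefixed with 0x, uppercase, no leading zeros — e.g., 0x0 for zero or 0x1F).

Answer: 1 0x191

Derivation:
Byte[0]=EF: 3-byte lead. pending=2, acc=0xF
Byte[1]=82: continuation. acc=(acc<<6)|0x02=0x3C2, pending=1
Byte[2]=9B: continuation. acc=(acc<<6)|0x1B=0xF09B, pending=0
Byte[3]=D1: 2-byte lead. pending=1, acc=0x11
Byte[4]=8A: continuation. acc=(acc<<6)|0x0A=0x44A, pending=0
Byte[5]=E6: 3-byte lead. pending=2, acc=0x6
Byte[6]=91: continuation. acc=(acc<<6)|0x11=0x191, pending=1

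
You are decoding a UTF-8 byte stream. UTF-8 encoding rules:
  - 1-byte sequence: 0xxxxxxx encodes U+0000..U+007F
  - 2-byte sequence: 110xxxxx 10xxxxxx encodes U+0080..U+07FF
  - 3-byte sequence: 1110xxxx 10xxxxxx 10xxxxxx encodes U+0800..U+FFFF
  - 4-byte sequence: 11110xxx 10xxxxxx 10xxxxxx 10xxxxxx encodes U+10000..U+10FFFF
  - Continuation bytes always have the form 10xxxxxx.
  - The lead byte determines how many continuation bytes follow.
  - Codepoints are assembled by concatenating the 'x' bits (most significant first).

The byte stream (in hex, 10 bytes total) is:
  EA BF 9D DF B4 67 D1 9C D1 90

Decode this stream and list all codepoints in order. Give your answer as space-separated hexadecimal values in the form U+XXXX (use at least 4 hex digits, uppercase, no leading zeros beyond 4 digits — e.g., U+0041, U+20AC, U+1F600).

Byte[0]=EA: 3-byte lead, need 2 cont bytes. acc=0xA
Byte[1]=BF: continuation. acc=(acc<<6)|0x3F=0x2BF
Byte[2]=9D: continuation. acc=(acc<<6)|0x1D=0xAFDD
Completed: cp=U+AFDD (starts at byte 0)
Byte[3]=DF: 2-byte lead, need 1 cont bytes. acc=0x1F
Byte[4]=B4: continuation. acc=(acc<<6)|0x34=0x7F4
Completed: cp=U+07F4 (starts at byte 3)
Byte[5]=67: 1-byte ASCII. cp=U+0067
Byte[6]=D1: 2-byte lead, need 1 cont bytes. acc=0x11
Byte[7]=9C: continuation. acc=(acc<<6)|0x1C=0x45C
Completed: cp=U+045C (starts at byte 6)
Byte[8]=D1: 2-byte lead, need 1 cont bytes. acc=0x11
Byte[9]=90: continuation. acc=(acc<<6)|0x10=0x450
Completed: cp=U+0450 (starts at byte 8)

Answer: U+AFDD U+07F4 U+0067 U+045C U+0450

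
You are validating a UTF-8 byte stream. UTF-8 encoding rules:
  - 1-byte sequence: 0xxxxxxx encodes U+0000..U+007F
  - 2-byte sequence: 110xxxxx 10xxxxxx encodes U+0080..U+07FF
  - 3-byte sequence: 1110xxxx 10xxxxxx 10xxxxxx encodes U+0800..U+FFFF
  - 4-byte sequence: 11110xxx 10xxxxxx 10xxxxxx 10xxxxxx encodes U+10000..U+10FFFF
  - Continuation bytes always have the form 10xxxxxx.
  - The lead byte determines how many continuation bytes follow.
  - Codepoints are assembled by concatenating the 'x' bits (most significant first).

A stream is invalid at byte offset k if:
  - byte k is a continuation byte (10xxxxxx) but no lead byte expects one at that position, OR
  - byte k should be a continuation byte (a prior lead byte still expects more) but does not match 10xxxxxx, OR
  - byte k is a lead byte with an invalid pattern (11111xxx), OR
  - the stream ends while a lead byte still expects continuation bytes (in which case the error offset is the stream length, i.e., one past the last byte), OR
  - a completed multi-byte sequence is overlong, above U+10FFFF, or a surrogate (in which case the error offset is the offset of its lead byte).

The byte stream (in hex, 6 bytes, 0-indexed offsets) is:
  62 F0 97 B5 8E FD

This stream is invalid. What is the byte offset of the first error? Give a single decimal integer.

Answer: 5

Derivation:
Byte[0]=62: 1-byte ASCII. cp=U+0062
Byte[1]=F0: 4-byte lead, need 3 cont bytes. acc=0x0
Byte[2]=97: continuation. acc=(acc<<6)|0x17=0x17
Byte[3]=B5: continuation. acc=(acc<<6)|0x35=0x5F5
Byte[4]=8E: continuation. acc=(acc<<6)|0x0E=0x17D4E
Completed: cp=U+17D4E (starts at byte 1)
Byte[5]=FD: INVALID lead byte (not 0xxx/110x/1110/11110)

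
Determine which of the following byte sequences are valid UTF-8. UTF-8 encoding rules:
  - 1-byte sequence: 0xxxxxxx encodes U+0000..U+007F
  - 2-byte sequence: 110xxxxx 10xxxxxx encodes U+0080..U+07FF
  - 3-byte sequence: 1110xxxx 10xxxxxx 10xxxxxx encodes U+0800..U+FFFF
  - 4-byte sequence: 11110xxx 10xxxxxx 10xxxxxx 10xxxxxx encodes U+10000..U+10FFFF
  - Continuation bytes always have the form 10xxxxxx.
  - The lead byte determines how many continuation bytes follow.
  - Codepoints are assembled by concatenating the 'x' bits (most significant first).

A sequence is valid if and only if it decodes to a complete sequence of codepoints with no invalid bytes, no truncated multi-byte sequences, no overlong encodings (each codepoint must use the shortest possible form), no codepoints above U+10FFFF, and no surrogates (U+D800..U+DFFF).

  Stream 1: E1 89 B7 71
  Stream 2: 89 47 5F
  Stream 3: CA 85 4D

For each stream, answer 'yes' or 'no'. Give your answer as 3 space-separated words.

Stream 1: decodes cleanly. VALID
Stream 2: error at byte offset 0. INVALID
Stream 3: decodes cleanly. VALID

Answer: yes no yes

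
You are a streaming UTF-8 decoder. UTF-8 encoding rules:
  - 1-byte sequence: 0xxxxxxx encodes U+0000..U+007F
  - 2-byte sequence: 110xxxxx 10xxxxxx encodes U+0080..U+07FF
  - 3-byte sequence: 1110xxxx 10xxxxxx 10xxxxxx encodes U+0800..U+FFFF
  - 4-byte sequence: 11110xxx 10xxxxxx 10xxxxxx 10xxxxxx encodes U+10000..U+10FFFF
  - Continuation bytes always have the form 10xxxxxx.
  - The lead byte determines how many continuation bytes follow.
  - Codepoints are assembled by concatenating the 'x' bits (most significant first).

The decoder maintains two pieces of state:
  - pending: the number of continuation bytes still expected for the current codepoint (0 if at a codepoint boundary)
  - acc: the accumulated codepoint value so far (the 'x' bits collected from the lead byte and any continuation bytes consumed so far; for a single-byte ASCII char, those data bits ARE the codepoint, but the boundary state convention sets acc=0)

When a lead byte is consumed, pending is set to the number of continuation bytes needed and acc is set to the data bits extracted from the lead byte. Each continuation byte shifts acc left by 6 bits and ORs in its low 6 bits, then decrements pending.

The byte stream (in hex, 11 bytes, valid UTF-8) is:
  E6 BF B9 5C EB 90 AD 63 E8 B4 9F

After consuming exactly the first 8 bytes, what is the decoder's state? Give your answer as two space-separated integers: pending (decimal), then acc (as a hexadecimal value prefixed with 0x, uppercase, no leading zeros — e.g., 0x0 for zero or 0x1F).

Byte[0]=E6: 3-byte lead. pending=2, acc=0x6
Byte[1]=BF: continuation. acc=(acc<<6)|0x3F=0x1BF, pending=1
Byte[2]=B9: continuation. acc=(acc<<6)|0x39=0x6FF9, pending=0
Byte[3]=5C: 1-byte. pending=0, acc=0x0
Byte[4]=EB: 3-byte lead. pending=2, acc=0xB
Byte[5]=90: continuation. acc=(acc<<6)|0x10=0x2D0, pending=1
Byte[6]=AD: continuation. acc=(acc<<6)|0x2D=0xB42D, pending=0
Byte[7]=63: 1-byte. pending=0, acc=0x0

Answer: 0 0x0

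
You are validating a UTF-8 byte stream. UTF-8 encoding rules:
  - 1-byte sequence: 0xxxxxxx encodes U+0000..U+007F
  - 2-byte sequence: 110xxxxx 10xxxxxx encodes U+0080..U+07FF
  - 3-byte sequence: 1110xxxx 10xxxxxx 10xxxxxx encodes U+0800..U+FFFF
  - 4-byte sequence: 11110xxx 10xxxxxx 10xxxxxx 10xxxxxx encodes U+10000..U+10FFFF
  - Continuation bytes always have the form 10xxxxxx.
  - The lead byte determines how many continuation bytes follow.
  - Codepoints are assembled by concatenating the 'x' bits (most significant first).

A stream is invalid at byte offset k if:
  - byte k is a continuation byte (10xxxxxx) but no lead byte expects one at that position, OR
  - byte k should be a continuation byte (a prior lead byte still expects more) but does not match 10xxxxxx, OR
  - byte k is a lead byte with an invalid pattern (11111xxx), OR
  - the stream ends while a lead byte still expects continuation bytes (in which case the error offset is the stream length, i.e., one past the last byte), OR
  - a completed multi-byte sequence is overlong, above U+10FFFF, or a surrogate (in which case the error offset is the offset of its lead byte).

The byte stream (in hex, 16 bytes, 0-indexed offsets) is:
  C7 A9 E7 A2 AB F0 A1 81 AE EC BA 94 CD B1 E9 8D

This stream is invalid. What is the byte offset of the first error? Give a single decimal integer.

Byte[0]=C7: 2-byte lead, need 1 cont bytes. acc=0x7
Byte[1]=A9: continuation. acc=(acc<<6)|0x29=0x1E9
Completed: cp=U+01E9 (starts at byte 0)
Byte[2]=E7: 3-byte lead, need 2 cont bytes. acc=0x7
Byte[3]=A2: continuation. acc=(acc<<6)|0x22=0x1E2
Byte[4]=AB: continuation. acc=(acc<<6)|0x2B=0x78AB
Completed: cp=U+78AB (starts at byte 2)
Byte[5]=F0: 4-byte lead, need 3 cont bytes. acc=0x0
Byte[6]=A1: continuation. acc=(acc<<6)|0x21=0x21
Byte[7]=81: continuation. acc=(acc<<6)|0x01=0x841
Byte[8]=AE: continuation. acc=(acc<<6)|0x2E=0x2106E
Completed: cp=U+2106E (starts at byte 5)
Byte[9]=EC: 3-byte lead, need 2 cont bytes. acc=0xC
Byte[10]=BA: continuation. acc=(acc<<6)|0x3A=0x33A
Byte[11]=94: continuation. acc=(acc<<6)|0x14=0xCE94
Completed: cp=U+CE94 (starts at byte 9)
Byte[12]=CD: 2-byte lead, need 1 cont bytes. acc=0xD
Byte[13]=B1: continuation. acc=(acc<<6)|0x31=0x371
Completed: cp=U+0371 (starts at byte 12)
Byte[14]=E9: 3-byte lead, need 2 cont bytes. acc=0x9
Byte[15]=8D: continuation. acc=(acc<<6)|0x0D=0x24D
Byte[16]: stream ended, expected continuation. INVALID

Answer: 16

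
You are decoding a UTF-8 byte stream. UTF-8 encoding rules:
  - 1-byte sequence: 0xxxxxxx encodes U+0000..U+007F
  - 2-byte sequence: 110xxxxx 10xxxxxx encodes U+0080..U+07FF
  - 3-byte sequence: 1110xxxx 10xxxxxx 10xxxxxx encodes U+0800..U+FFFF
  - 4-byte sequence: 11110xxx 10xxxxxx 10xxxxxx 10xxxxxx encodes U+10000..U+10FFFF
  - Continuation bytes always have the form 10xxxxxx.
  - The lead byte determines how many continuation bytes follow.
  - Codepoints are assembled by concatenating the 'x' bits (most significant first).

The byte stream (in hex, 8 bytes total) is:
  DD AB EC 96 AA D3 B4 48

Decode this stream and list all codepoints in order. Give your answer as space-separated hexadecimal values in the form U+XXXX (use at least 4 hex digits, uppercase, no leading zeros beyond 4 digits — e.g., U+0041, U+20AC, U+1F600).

Answer: U+076B U+C5AA U+04F4 U+0048

Derivation:
Byte[0]=DD: 2-byte lead, need 1 cont bytes. acc=0x1D
Byte[1]=AB: continuation. acc=(acc<<6)|0x2B=0x76B
Completed: cp=U+076B (starts at byte 0)
Byte[2]=EC: 3-byte lead, need 2 cont bytes. acc=0xC
Byte[3]=96: continuation. acc=(acc<<6)|0x16=0x316
Byte[4]=AA: continuation. acc=(acc<<6)|0x2A=0xC5AA
Completed: cp=U+C5AA (starts at byte 2)
Byte[5]=D3: 2-byte lead, need 1 cont bytes. acc=0x13
Byte[6]=B4: continuation. acc=(acc<<6)|0x34=0x4F4
Completed: cp=U+04F4 (starts at byte 5)
Byte[7]=48: 1-byte ASCII. cp=U+0048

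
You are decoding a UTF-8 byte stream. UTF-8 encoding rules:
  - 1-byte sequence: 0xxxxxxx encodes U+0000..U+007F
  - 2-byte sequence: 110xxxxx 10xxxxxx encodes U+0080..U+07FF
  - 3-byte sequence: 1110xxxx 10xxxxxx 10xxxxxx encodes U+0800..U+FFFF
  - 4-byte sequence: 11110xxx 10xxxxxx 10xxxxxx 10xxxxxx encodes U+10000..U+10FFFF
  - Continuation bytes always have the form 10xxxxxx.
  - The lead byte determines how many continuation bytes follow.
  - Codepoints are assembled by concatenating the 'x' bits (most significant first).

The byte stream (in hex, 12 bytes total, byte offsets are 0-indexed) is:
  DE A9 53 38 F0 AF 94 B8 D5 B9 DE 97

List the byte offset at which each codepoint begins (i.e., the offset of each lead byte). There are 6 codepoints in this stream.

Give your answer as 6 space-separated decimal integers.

Byte[0]=DE: 2-byte lead, need 1 cont bytes. acc=0x1E
Byte[1]=A9: continuation. acc=(acc<<6)|0x29=0x7A9
Completed: cp=U+07A9 (starts at byte 0)
Byte[2]=53: 1-byte ASCII. cp=U+0053
Byte[3]=38: 1-byte ASCII. cp=U+0038
Byte[4]=F0: 4-byte lead, need 3 cont bytes. acc=0x0
Byte[5]=AF: continuation. acc=(acc<<6)|0x2F=0x2F
Byte[6]=94: continuation. acc=(acc<<6)|0x14=0xBD4
Byte[7]=B8: continuation. acc=(acc<<6)|0x38=0x2F538
Completed: cp=U+2F538 (starts at byte 4)
Byte[8]=D5: 2-byte lead, need 1 cont bytes. acc=0x15
Byte[9]=B9: continuation. acc=(acc<<6)|0x39=0x579
Completed: cp=U+0579 (starts at byte 8)
Byte[10]=DE: 2-byte lead, need 1 cont bytes. acc=0x1E
Byte[11]=97: continuation. acc=(acc<<6)|0x17=0x797
Completed: cp=U+0797 (starts at byte 10)

Answer: 0 2 3 4 8 10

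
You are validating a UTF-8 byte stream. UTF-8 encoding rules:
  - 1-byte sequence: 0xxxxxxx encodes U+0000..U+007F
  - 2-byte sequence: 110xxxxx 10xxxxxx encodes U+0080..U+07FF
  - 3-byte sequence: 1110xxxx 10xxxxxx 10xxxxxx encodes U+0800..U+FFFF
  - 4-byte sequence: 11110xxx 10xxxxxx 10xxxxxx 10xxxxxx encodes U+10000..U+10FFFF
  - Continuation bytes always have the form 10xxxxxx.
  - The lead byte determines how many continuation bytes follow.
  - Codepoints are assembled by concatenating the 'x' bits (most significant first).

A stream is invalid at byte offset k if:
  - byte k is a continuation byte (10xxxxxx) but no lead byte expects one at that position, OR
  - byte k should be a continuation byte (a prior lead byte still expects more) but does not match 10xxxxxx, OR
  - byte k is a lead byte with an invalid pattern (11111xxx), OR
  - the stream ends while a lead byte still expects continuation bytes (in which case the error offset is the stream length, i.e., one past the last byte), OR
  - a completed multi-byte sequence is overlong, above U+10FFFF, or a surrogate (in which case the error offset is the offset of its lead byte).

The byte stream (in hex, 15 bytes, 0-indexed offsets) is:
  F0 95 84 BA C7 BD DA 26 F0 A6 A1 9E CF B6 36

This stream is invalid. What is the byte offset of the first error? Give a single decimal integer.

Byte[0]=F0: 4-byte lead, need 3 cont bytes. acc=0x0
Byte[1]=95: continuation. acc=(acc<<6)|0x15=0x15
Byte[2]=84: continuation. acc=(acc<<6)|0x04=0x544
Byte[3]=BA: continuation. acc=(acc<<6)|0x3A=0x1513A
Completed: cp=U+1513A (starts at byte 0)
Byte[4]=C7: 2-byte lead, need 1 cont bytes. acc=0x7
Byte[5]=BD: continuation. acc=(acc<<6)|0x3D=0x1FD
Completed: cp=U+01FD (starts at byte 4)
Byte[6]=DA: 2-byte lead, need 1 cont bytes. acc=0x1A
Byte[7]=26: expected 10xxxxxx continuation. INVALID

Answer: 7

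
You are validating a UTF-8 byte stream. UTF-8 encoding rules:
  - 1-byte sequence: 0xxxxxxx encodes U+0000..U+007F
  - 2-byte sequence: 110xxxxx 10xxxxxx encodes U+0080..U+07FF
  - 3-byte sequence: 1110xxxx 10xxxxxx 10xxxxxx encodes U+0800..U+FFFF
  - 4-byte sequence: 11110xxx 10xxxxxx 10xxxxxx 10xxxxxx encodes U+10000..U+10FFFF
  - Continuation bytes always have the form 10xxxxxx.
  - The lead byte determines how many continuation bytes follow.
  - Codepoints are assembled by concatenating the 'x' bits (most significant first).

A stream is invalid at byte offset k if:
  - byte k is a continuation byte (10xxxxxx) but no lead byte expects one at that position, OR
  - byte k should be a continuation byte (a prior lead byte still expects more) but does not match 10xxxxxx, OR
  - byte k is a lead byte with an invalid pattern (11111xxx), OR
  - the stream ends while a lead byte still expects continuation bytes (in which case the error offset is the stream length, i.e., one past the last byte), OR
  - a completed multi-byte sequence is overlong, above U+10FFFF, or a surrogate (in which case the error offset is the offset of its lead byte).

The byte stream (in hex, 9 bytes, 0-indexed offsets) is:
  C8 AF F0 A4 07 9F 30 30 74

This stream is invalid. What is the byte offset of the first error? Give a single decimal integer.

Answer: 4

Derivation:
Byte[0]=C8: 2-byte lead, need 1 cont bytes. acc=0x8
Byte[1]=AF: continuation. acc=(acc<<6)|0x2F=0x22F
Completed: cp=U+022F (starts at byte 0)
Byte[2]=F0: 4-byte lead, need 3 cont bytes. acc=0x0
Byte[3]=A4: continuation. acc=(acc<<6)|0x24=0x24
Byte[4]=07: expected 10xxxxxx continuation. INVALID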